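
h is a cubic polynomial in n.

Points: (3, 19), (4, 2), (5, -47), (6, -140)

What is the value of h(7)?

-289

Write h(n) = an³ + bn² + cn + d; the 4 given values yield a linear system in the 4 coefficients.
Solving, h(n) = -2n³ + 8n² + n - 2.
Then h(7) = -289.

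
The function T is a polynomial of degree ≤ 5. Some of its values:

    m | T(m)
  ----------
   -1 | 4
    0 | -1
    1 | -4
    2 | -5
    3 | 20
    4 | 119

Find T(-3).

First differences: -5, -3, -1, 25, 99. Second differences: 2, 2, 26, 74. Third differences: 0, 24, 48. Fourth differences: 24, 24.
Level-4 differences are constant, so T has degree 4.
Fitting a degree-4 polynomial gives T(m) = m^4 - 2m³ - 2m - 1.
Then T(-3) = 140.

140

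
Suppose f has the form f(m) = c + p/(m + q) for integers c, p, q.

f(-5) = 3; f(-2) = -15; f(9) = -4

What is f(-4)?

9

(f(m) − c)(m + q) = p for each data point; the three points give a linear system in c and q, then p follows.
Solving: c = -3, q = 3, p = -12, so f(m) = -3 − 12/(m + 3).
Then f(-4) = -3 − 12/(-1) = 9.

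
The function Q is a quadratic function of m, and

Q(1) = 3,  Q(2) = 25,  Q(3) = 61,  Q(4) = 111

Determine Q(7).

Write Q(m) = am² + bm + c; the 4 given values yield a linear system in the 3 coefficients.
Solving, Q(m) = 7m² + m - 5.
Then Q(7) = 345.

345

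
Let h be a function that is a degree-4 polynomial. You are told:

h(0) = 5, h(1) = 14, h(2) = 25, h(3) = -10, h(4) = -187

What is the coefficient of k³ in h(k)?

Write h(k) = ak^4 + bk³ + ck² + dk + e; the 5 given values yield a linear system in the 5 coefficients.
Solving, h(k) = -2k^4 + 4k³ + 3k² + 4k + 5.
The coefficient of k³ is 4.

4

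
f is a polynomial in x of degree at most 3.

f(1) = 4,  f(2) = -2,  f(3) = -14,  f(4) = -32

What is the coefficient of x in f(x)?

3

First differences: -6, -12, -18. Second differences: -6, -6.
Level-2 differences are constant, so f has degree 2.
Fitting a degree-2 polynomial gives f(x) = -3x² + 3x + 4.
The coefficient of x is 3.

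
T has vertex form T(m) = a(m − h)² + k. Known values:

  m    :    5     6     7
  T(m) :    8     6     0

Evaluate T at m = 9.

First differences -2, -6; second difference -4 = 2a, so a = -2.
Expanding, the m-coefficient is −2ah = 4h; matching it to the data gives h = 5, and then k = 8.
So T(m) = -2(m − 5)² + 8.
T(9) = -2·4² + 8 = -24.

-24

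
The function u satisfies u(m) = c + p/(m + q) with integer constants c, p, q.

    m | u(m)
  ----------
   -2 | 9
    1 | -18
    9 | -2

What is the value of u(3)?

-6

(u(m) − c)(m + q) = p for each data point; the three points give a linear system in c and q, then p follows.
Solving: c = 0, q = 0, p = -18, so u(m) = -18/(m + 0).
Then u(3) = 0 − 18/3 = -6.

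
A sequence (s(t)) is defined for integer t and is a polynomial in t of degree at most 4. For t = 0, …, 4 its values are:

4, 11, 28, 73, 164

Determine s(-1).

First differences: 7, 17, 45, 91. Second differences: 10, 28, 46. Third differences: 18, 18.
Level-3 differences are constant, so s has degree 3.
Fitting a degree-3 polynomial gives s(t) = 3t³ - 4t² + 8t + 4.
Then s(-1) = -11.

-11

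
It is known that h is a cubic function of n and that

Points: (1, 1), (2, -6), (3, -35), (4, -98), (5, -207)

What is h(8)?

-930

First differences: -7, -29, -63, -109. Second differences: -22, -34, -46. Third differences: -12, -12.
Level-3 differences are constant, so h has degree 3.
Fitting a degree-3 polynomial gives h(n) = -2n³ + n² + 4n - 2.
Then h(8) = -930.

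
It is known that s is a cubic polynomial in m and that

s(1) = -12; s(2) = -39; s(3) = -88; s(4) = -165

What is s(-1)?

0

Write s(m) = am³ + bm² + cm + d; the 4 given values yield a linear system in the 4 coefficients.
Solving, s(m) = -m³ - 5m² - 5m - 1.
Then s(-1) = 0.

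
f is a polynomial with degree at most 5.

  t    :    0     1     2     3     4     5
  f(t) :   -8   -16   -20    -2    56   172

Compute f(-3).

First differences: -8, -4, 18, 58, 116. Second differences: 4, 22, 40, 58. Third differences: 18, 18, 18.
Level-3 differences are constant, so f has degree 3.
Fitting a degree-3 polynomial gives f(t) = 3t³ - 7t² - 4t - 8.
Then f(-3) = -140.

-140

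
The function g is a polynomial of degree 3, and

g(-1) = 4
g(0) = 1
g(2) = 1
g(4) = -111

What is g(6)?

Write g(n) = an³ + bn² + cn + d; the 4 given values yield a linear system in the 4 coefficients.
Solving, g(n) = -3n³ + 4n² + 4n + 1.
Then g(6) = -479.

-479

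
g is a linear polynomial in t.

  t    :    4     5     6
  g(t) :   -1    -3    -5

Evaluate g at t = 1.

First differences: -2, -2.
Level-1 differences are constant, so g has degree 1.
Fitting a degree-1 polynomial gives g(t) = -2t + 7.
Then g(1) = 5.

5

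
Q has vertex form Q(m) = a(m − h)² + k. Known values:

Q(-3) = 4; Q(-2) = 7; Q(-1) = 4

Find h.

First differences 3, -3; second difference -6 = 2a, so a = -3.
Expanding, the m-coefficient is −2ah = 6h; matching it to the data gives h = -2, and then k = 7.
So Q(m) = -3(m + 2)² + 7.
Hence h = -2.

-2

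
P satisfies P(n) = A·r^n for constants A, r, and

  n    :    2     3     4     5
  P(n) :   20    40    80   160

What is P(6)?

320

Consecutive ratio: 40/20 = 2, and 80/40 = 2, so r = 2.
Then A·2^2 = 20 gives A = 5, and P(n) = 5·2^n.
P(6) = 5·2^6 = 320.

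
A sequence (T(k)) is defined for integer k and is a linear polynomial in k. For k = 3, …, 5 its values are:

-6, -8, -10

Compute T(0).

Write T(k) = ak + b; the 3 given values yield a linear system in the 2 coefficients.
Solving, T(k) = -2k.
Then T(0) = 0.

0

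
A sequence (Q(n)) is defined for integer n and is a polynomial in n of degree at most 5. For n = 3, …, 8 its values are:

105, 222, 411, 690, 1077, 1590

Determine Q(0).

First differences: 117, 189, 279, 387, 513. Second differences: 72, 90, 108, 126. Third differences: 18, 18, 18.
Level-3 differences are constant, so Q has degree 3.
Fitting a degree-3 polynomial gives Q(n) = 3n³ + 6n + 6.
Then Q(0) = 6.

6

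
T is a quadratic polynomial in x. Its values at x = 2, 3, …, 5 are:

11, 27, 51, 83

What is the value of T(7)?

171

First differences: 16, 24, 32. Second differences: 8, 8.
Level-2 differences are constant, so T has degree 2.
Fitting a degree-2 polynomial gives T(x) = 4x² - 4x + 3.
Then T(7) = 171.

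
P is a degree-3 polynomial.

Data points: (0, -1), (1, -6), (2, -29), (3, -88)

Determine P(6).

Write P(m) = am³ + bm² + cm + d; the 4 given values yield a linear system in the 4 coefficients.
Solving, P(m) = -3m³ - 2m - 1.
Then P(6) = -661.

-661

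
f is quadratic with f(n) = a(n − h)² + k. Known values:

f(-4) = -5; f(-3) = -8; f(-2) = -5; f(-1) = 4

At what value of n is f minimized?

-3

First differences -3, 3, 9; second difference 6 = 2a, so a = 3.
Expanding, the n-coefficient is −2ah = -6h; matching it to the data gives h = -3, and then k = -8.
So f(n) = 3(n + 3)² − 8.
Hence h = -3.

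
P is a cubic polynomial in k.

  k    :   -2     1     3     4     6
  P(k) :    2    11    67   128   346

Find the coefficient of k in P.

3

Write P(k) = ak³ + bk² + ck + d; the 5 given values yield a linear system in the 4 coefficients.
Solving, P(k) = k³ + 3k² + 3k + 4.
The coefficient of k is 3.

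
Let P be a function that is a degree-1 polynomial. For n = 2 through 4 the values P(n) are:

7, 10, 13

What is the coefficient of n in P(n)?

First differences: 3, 3.
Level-1 differences are constant, so P has degree 1.
Fitting a degree-1 polynomial gives P(n) = 3n + 1.
The coefficient of n is 3.

3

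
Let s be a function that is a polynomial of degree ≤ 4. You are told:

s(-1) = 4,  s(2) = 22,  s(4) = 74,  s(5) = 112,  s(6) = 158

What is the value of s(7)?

212

Write s(t) = at^4 + bt³ + ct² + dt + e; the 5 given values yield a linear system in the 5 coefficients.
Solving, the top 2 coefficients vanish, and s(t) = 4t² + 2t + 2.
Then s(7) = 212.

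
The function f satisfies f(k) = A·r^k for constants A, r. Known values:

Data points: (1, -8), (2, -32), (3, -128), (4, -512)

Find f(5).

-2048

Consecutive ratio: -32/(-8) = 4, and -128/(-32) = 4, so r = 4.
Then A·4^1 = -8 gives A = -2, and f(k) = -2·4^k.
f(5) = -2·4^5 = -2048.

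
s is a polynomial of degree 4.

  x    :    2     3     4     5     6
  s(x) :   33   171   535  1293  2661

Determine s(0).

Write s(x) = ax^4 + bx³ + cx² + dx + e; the 5 given values yield a linear system in the 5 coefficients.
Solving, s(x) = 2x^4 + 3x² - 7x + 3.
Then s(0) = 3.

3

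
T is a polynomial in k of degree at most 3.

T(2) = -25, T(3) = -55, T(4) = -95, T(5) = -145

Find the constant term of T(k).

Write T(k) = ak³ + bk² + ck + d; the 4 given values yield a linear system in the 4 coefficients.
Solving, the leading coefficient vanishes, and T(k) = -5k² - 5k + 5.
The constant term is T(0) = 5.

5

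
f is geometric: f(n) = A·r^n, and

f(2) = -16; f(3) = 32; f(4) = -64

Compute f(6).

-256

Consecutive ratio: 32/(-16) = -2, and -64/32 = -2, so r = -2.
Then A·(-2)^2 = -16 gives A = -4, and f(n) = -4·(-2)^n.
f(6) = -4·(-2)^6 = -256.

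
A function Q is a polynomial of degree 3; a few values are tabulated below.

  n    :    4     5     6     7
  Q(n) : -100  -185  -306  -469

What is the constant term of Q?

0

Write Q(n) = an³ + bn² + cn + d; the 4 given values yield a linear system in the 4 coefficients.
Solving, Q(n) = -n³ - 3n² + 3n.
The constant term is Q(0) = 0.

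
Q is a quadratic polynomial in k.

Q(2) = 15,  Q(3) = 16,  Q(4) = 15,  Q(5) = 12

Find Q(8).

First differences: 1, -1, -3. Second differences: -2, -2.
Level-2 differences are constant, so Q has degree 2.
Fitting a degree-2 polynomial gives Q(k) = -k² + 6k + 7.
Then Q(8) = -9.

-9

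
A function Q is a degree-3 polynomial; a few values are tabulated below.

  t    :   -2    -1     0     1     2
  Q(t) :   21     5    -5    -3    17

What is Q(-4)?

47

First differences: -16, -10, 2, 20. Second differences: 6, 12, 18. Third differences: 6, 6.
Level-3 differences are constant, so Q has degree 3.
Fitting a degree-3 polynomial gives Q(t) = t³ + 6t² - 5t - 5.
Then Q(-4) = 47.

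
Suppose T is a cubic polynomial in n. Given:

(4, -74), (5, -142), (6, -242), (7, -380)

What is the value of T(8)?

Write T(n) = an³ + bn² + cn + d; the 4 given values yield a linear system in the 4 coefficients.
Solving, T(n) = -n³ - n² + 2n - 2.
Then T(8) = -562.

-562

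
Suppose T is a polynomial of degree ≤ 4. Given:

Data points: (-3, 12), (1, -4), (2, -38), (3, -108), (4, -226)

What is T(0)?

6

Write T(n) = an^4 + bn³ + cn² + dn + e; the 5 given values yield a linear system in the 5 coefficients.
Solving, the leading coefficient vanishes, and T(n) = -2n³ - 6n² - 2n + 6.
The constant term is T(0) = 6.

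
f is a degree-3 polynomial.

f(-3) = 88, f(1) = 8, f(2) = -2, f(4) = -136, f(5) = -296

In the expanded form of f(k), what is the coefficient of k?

5

Write f(k) = ak³ + bk² + ck + d; the 5 given values yield a linear system in the 4 coefficients.
Solving, f(k) = -3k³ + 2k² + 5k + 4.
The coefficient of k is 5.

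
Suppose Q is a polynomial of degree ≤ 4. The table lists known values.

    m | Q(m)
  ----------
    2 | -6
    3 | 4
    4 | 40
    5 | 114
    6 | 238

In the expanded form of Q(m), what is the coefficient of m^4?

0

Write Q(m) = am^4 + bm³ + cm² + dm + e; the 5 given values yield a linear system in the 5 coefficients.
Solving, the leading coefficient vanishes, and Q(m) = 2m³ - 5m² - 3m + 4.
The coefficient of m^4 is 0.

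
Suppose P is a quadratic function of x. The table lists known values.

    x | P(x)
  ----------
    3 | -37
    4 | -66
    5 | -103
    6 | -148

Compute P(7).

-201

Write P(x) = ax² + bx + c; the 4 given values yield a linear system in the 3 coefficients.
Solving, P(x) = -4x² - x + 2.
Then P(7) = -201.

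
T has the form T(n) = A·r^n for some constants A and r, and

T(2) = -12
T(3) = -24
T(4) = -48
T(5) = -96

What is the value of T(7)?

-384

Consecutive ratio: -24/(-12) = 2, and -48/(-24) = 2, so r = 2.
Then A·2^2 = -12 gives A = -3, and T(n) = -3·2^n.
T(7) = -3·2^7 = -384.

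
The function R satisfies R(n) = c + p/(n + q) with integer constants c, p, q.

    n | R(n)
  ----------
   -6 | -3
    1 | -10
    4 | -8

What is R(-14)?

(R(n) − c)(n + q) = p for each data point; the three points give a linear system in c and q, then p follows.
Solving: c = -6, q = 2, p = -12, so R(n) = -6 − 12/(n + 2).
Then R(-14) = -6 − 12/(-12) = -5.

-5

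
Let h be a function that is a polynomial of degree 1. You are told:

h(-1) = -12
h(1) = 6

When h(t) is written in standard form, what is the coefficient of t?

9

Write h(t) = at + b; the 2 given values yield a linear system in the 2 coefficients.
Solving, h(t) = 9t - 3.
The coefficient of t is 9.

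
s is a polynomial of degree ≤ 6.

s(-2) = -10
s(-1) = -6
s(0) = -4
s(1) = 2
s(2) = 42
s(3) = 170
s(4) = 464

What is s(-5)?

First differences: 4, 2, 6, 40, 128, 294. Second differences: -2, 4, 34, 88, 166. Third differences: 6, 30, 54, 78. Fourth differences: 24, 24, 24.
Level-4 differences are constant, so s has degree 4.
Fitting a degree-4 polynomial gives s(n) = n^4 + 3n³ + n² + n - 4.
Then s(-5) = 266.

266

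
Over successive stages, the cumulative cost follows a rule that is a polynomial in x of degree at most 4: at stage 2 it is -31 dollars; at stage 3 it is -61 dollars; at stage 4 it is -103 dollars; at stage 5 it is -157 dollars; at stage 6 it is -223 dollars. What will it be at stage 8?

-391

Write the value at x as g(x).
Write g(x) = ax^4 + bx³ + cx² + dx + e; the 5 given values yield a linear system in the 5 coefficients.
Solving, the top 2 coefficients vanish, and g(x) = -6x² - 7.
Then g(8) = -391.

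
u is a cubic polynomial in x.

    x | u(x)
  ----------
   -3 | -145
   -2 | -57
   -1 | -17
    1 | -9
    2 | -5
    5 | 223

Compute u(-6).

-877

Write u(x) = ax³ + bx² + cx + d; the 6 given values yield a linear system in the 4 coefficients.
Solving, u(x) = 3x³ - 6x² + x - 7.
Then u(-6) = -877.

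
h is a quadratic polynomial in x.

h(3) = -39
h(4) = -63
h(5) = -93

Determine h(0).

-3

Write h(x) = ax² + bx + c; the 3 given values yield a linear system in the 3 coefficients.
Solving, h(x) = -3x² - 3x - 3.
Then h(0) = -3.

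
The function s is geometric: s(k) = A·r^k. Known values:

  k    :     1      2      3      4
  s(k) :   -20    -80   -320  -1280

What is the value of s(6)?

-20480

Consecutive ratio: -80/(-20) = 4, and -320/(-80) = 4, so r = 4.
Then A·4^1 = -20 gives A = -5, and s(k) = -5·4^k.
s(6) = -5·4^6 = -20480.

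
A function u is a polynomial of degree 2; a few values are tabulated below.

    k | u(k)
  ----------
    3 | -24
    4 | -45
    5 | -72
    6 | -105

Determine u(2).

-9

First differences: -21, -27, -33. Second differences: -6, -6.
Level-2 differences are constant, so u has degree 2.
Fitting a degree-2 polynomial gives u(k) = -3k² + 3.
Then u(2) = -9.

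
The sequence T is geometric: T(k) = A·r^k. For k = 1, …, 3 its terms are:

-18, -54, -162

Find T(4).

Consecutive ratio: -54/(-18) = 3, and -162/(-54) = 3, so r = 3.
Then A·3^1 = -18 gives A = -6, and T(k) = -6·3^k.
T(4) = -6·3^4 = -486.

-486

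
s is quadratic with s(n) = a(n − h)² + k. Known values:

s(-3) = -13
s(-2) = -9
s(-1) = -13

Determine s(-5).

-45

First differences 4, -4; second difference -8 = 2a, so a = -4.
Expanding, the n-coefficient is −2ah = 8h; matching it to the data gives h = -2, and then k = -9.
So s(n) = -4(n + 2)² − 9.
s(-5) = -4·(-3)² − 9 = -45.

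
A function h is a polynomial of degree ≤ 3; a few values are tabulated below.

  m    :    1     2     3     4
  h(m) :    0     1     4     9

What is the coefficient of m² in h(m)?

Write h(m) = am³ + bm² + cm + d; the 4 given values yield a linear system in the 4 coefficients.
Solving, the leading coefficient vanishes, and h(m) = m² - 2m + 1.
The coefficient of m² is 1.

1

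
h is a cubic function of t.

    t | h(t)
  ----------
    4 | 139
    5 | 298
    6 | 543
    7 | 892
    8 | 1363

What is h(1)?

-2

Write h(t) = at³ + bt² + ct + d; the 5 given values yield a linear system in the 4 coefficients.
Solving, h(t) = 3t³ - 2t² - 6t + 3.
Then h(1) = -2.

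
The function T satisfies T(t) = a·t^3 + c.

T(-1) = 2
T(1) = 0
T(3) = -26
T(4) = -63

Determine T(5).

-124

From T(-1) = 2 and T(1) = 0: -1a + c = 2 and 1a + c = 0.
Subtracting: 2a = -2, so a = -1; then c = 2 − (-1)·(-1) = 1.
So T(t) = -1t³ + 1, and T(5) = -124.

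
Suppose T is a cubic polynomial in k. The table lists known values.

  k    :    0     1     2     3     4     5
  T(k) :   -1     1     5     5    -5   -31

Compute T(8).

-265

First differences: 2, 4, 0, -10, -26. Second differences: 2, -4, -10, -16. Third differences: -6, -6, -6.
Level-3 differences are constant, so T has degree 3.
Fitting a degree-3 polynomial gives T(k) = -k³ + 4k² - k - 1.
Then T(8) = -265.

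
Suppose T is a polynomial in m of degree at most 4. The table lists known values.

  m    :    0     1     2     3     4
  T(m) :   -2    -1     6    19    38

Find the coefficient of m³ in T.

0

First differences: 1, 7, 13, 19. Second differences: 6, 6, 6.
Level-2 differences are constant, so T has degree 2.
Fitting a degree-2 polynomial gives T(m) = 3m² - 2m - 2.
The coefficient of m³ is 0.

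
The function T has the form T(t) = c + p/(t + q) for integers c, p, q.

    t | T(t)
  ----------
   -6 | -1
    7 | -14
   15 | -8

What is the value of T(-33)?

(T(t) − c)(t + q) = p for each data point; the three points give a linear system in c and q, then p follows.
Solving: c = -5, q = -3, p = -36, so T(t) = -5 − 36/(t − 3).
Then T(-33) = -5 − 36/(-36) = -4.

-4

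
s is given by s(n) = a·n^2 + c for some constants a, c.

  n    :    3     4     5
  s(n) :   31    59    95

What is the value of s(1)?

From s(3) = 31 and s(4) = 59: 9a + c = 31 and 16a + c = 59.
Subtracting: 7a = 28, so a = 4; then c = 31 − 4·9 = -5.
So s(n) = 4n² − 5, and s(1) = -1.

-1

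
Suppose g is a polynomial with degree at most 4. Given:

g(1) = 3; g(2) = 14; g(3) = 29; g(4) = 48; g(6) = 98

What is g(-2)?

-6

Write g(x) = ax^4 + bx³ + cx² + dx + e; the 5 given values yield a linear system in the 5 coefficients.
Solving, the top 2 coefficients vanish, and g(x) = 2x² + 5x - 4.
Then g(-2) = -6.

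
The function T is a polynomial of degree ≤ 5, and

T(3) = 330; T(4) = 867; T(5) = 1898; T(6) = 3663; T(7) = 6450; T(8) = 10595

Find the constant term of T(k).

First differences: 537, 1031, 1765, 2787, 4145. Second differences: 494, 734, 1022, 1358. Third differences: 240, 288, 336. Fourth differences: 48, 48.
Level-4 differences are constant, so T has degree 4.
Fitting a degree-4 polynomial gives T(k) = 2k^4 + 4k³ + 5k² + 4k + 3.
The constant term is T(0) = 3.

3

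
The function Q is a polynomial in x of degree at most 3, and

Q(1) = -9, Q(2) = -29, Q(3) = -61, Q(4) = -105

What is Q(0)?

First differences: -20, -32, -44. Second differences: -12, -12.
Level-2 differences are constant, so Q has degree 2.
Fitting a degree-2 polynomial gives Q(x) = -6x² - 2x - 1.
The constant term is Q(0) = -1.

-1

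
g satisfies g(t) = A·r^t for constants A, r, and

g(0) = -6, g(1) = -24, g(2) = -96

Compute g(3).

-384

Consecutive ratio: -24/(-6) = 4, and -96/(-24) = 4, so r = 4.
Then A·4^0 = -6 gives A = -6, and g(t) = -6·4^t.
g(3) = -6·4^3 = -384.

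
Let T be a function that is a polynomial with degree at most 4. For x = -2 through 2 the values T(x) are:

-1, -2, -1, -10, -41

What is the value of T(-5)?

134

Write T(x) = ax^4 + bx³ + cx² + dx + e; the 5 given values yield a linear system in the 5 coefficients.
Solving, the leading coefficient vanishes, and T(x) = -2x³ - 5x² - 2x - 1.
Then T(-5) = 134.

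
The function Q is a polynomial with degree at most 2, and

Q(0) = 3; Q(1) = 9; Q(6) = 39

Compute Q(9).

57

Write Q(m) = am² + bm + c; the 3 given values yield a linear system in the 3 coefficients.
Solving, the leading coefficient vanishes, and Q(m) = 6m + 3.
Then Q(9) = 57.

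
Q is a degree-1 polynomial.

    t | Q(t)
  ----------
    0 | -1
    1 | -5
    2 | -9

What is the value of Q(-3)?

11

Write Q(t) = at + b; the 3 given values yield a linear system in the 2 coefficients.
Solving, Q(t) = -4t - 1.
Then Q(-3) = 11.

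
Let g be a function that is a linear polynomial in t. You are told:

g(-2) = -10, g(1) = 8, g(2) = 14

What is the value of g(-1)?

-4

Write g(t) = at + b; the 3 given values yield a linear system in the 2 coefficients.
Solving, g(t) = 6t + 2.
Then g(-1) = -4.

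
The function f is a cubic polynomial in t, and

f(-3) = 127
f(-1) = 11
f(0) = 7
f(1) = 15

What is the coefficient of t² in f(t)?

Write f(t) = at³ + bt² + ct + d; the 4 given values yield a linear system in the 4 coefficients.
Solving, f(t) = -3t³ + 6t² + 5t + 7.
The coefficient of t² is 6.

6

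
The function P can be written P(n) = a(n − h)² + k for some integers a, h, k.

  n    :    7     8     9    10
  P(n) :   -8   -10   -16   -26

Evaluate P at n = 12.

First differences -2, -6, -10; second difference -4 = 2a, so a = -2.
Expanding, the n-coefficient is −2ah = 4h; matching it to the data gives h = 7, and then k = -8.
So P(n) = -2(n − 7)² − 8.
P(12) = -2·5² − 8 = -58.

-58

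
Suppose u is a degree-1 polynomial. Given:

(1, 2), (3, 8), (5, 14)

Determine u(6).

17

Write u(x) = ax + b; the 3 given values yield a linear system in the 2 coefficients.
Solving, u(x) = 3x - 1.
Then u(6) = 17.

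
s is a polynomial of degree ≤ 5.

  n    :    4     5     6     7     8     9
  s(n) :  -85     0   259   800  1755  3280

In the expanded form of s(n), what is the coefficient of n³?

First differences: 85, 259, 541, 955, 1525. Second differences: 174, 282, 414, 570. Third differences: 108, 132, 156. Fourth differences: 24, 24.
Level-4 differences are constant, so s has degree 4.
Fitting a degree-4 polynomial gives s(n) = n^4 - 4n³ - 4n² - 4n - 5.
The coefficient of n³ is -4.

-4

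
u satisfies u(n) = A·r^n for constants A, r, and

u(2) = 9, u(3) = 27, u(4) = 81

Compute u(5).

Consecutive ratio: 27/9 = 3, and 81/27 = 3, so r = 3.
Then A·3^2 = 9 gives A = 1, and u(n) = 1·3^n.
u(5) = 1·3^5 = 243.

243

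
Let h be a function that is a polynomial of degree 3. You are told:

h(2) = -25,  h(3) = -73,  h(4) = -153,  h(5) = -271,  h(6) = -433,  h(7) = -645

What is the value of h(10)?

First differences: -48, -80, -118, -162, -212. Second differences: -32, -38, -44, -50. Third differences: -6, -6, -6.
Level-3 differences are constant, so h has degree 3.
Fitting a degree-3 polynomial gives h(t) = -t³ - 7t² + 6t - 1.
Then h(10) = -1641.

-1641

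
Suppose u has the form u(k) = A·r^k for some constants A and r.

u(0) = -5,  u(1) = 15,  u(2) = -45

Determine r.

-3

Consecutive ratio: 15/(-5) = -3, and -45/15 = -3, so r = -3.
Then A·(-3)^0 = -5 gives A = -5, and u(k) = -5·(-3)^k.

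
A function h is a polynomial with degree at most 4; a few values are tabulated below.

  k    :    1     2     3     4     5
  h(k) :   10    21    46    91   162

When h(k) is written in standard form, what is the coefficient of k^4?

First differences: 11, 25, 45, 71. Second differences: 14, 20, 26. Third differences: 6, 6.
Level-3 differences are constant, so h has degree 3.
Fitting a degree-3 polynomial gives h(k) = k³ + k² + k + 7.
The coefficient of k^4 is 0.

0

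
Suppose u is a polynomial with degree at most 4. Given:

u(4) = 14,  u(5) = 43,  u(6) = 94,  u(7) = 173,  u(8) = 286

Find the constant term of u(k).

Write u(k) = ak^4 + bk³ + ck² + dk + e; the 5 given values yield a linear system in the 5 coefficients.
Solving, the leading coefficient vanishes, and u(k) = k³ - 4k² + 4k - 2.
The constant term is u(0) = -2.

-2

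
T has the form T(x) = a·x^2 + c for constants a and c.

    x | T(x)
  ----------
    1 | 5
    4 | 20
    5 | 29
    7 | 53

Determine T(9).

From T(1) = 5 and T(4) = 20: 1a + c = 5 and 16a + c = 20.
Subtracting: 15a = 15, so a = 1; then c = 5 − 1·1 = 4.
So T(x) = 1x² + 4, and T(9) = 85.

85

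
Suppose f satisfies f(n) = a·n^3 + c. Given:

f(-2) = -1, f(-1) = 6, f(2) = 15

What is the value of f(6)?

From f(-2) = -1 and f(-1) = 6: -8a + c = -1 and -1a + c = 6.
Subtracting: 7a = 7, so a = 1; then c = -1 − 1·(-8) = 7.
So f(n) = 1n³ + 7, and f(6) = 223.

223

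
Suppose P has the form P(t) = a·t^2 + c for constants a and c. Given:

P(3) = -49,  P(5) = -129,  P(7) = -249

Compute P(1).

-9

From P(3) = -49 and P(5) = -129: 9a + c = -49 and 25a + c = -129.
Subtracting: 16a = -80, so a = -5; then c = -49 − (-5)·9 = -4.
So P(t) = -5t² − 4, and P(1) = -9.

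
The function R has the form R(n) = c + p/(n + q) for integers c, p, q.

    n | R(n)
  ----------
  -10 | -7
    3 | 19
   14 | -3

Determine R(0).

(R(n) − c)(n + q) = p for each data point; the three points give a linear system in c and q, then p follows.
Solving: c = -5, q = -2, p = 24, so R(n) = -5 + 24/(n − 2).
Then R(0) = -5 + 24/(-2) = -17.

-17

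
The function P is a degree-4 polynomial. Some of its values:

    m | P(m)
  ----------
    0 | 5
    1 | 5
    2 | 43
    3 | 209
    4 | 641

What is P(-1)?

1

Write P(m) = am^4 + bm³ + cm² + dm + e; the 5 given values yield a linear system in the 5 coefficients.
Solving, P(m) = 2m^4 + 3m³ - 4m² - m + 5.
Then P(-1) = 1.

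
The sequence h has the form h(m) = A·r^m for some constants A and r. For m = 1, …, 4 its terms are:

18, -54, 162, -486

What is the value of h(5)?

Consecutive ratio: -54/18 = -3, and 162/(-54) = -3, so r = -3.
Then A·(-3)^1 = 18 gives A = -6, and h(m) = -6·(-3)^m.
h(5) = -6·(-3)^5 = 1458.

1458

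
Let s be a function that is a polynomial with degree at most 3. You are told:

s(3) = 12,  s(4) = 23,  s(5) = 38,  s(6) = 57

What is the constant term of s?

Write s(t) = at³ + bt² + ct + d; the 4 given values yield a linear system in the 4 coefficients.
Solving, the leading coefficient vanishes, and s(t) = 2t² - 3t + 3.
The constant term is s(0) = 3.

3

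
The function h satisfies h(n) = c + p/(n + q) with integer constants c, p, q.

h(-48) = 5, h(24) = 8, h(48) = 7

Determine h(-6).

-2

(h(n) − c)(n + q) = p for each data point; the three points give a linear system in c and q, then p follows.
Solving: c = 6, q = 0, p = 48, so h(n) = 6 + 48/(n + 0).
Then h(-6) = 6 + 48/(-6) = -2.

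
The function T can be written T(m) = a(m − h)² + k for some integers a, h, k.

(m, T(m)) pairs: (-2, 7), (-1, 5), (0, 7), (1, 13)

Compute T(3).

First differences -2, 2, 6; second difference 4 = 2a, so a = 2.
Expanding, the m-coefficient is −2ah = -4h; matching it to the data gives h = -1, and then k = 5.
So T(m) = 2(m + 1)² + 5.
T(3) = 2·4² + 5 = 37.

37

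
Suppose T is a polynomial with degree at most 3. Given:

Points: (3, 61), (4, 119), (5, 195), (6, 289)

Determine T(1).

Write T(k) = ak³ + bk² + ck + d; the 4 given values yield a linear system in the 4 coefficients.
Solving, the leading coefficient vanishes, and T(k) = 9k² - 5k - 5.
Then T(1) = -1.

-1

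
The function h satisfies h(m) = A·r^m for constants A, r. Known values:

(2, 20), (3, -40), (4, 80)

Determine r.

-2

Consecutive ratio: -40/20 = -2, and 80/(-40) = -2, so r = -2.
Then A·(-2)^2 = 20 gives A = 5, and h(m) = 5·(-2)^m.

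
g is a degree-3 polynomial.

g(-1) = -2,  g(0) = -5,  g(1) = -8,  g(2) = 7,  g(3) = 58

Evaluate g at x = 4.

163

First differences: -3, -3, 15, 51. Second differences: 0, 18, 36. Third differences: 18, 18.
Level-3 differences are constant, so g has degree 3.
Fitting a degree-3 polynomial gives g(x) = 3x³ - 6x - 5.
Then g(4) = 163.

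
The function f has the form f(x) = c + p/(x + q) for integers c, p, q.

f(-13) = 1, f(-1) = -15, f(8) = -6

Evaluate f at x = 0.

(f(x) − c)(x + q) = p for each data point; the three points give a linear system in c and q, then p follows.
Solving: c = -3, q = 4, p = -36, so f(x) = -3 − 36/(x + 4).
Then f(0) = -3 − 36/4 = -12.

-12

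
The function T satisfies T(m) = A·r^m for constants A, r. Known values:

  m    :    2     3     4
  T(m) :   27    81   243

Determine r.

Consecutive ratio: 81/27 = 3, and 243/81 = 3, so r = 3.
Then A·3^2 = 27 gives A = 3, and T(m) = 3·3^m.

3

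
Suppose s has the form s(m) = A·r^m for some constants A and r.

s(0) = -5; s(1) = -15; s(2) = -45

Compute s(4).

Consecutive ratio: -15/(-5) = 3, and -45/(-15) = 3, so r = 3.
Then A·3^0 = -5 gives A = -5, and s(m) = -5·3^m.
s(4) = -5·3^4 = -405.

-405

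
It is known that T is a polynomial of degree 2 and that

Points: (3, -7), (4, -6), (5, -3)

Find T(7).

9

Write T(m) = am² + bm + c; the 3 given values yield a linear system in the 3 coefficients.
Solving, T(m) = m² - 6m + 2.
Then T(7) = 9.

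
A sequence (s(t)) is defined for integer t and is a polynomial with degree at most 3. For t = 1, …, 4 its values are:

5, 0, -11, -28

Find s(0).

4

Write s(t) = at³ + bt² + ct + d; the 4 given values yield a linear system in the 4 coefficients.
Solving, the leading coefficient vanishes, and s(t) = -3t² + 4t + 4.
Then s(0) = 4.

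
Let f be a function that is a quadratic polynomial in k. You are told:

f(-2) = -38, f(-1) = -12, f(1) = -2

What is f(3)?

-48

Write f(k) = ak² + bk + c; the 3 given values yield a linear system in the 3 coefficients.
Solving, f(k) = -7k² + 5k.
Then f(3) = -48.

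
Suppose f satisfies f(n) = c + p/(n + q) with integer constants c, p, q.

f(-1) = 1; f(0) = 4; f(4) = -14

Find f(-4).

-2

(f(n) − c)(n + q) = p for each data point; the three points give a linear system in c and q, then p follows.
Solving: c = -5, q = -2, p = -18, so f(n) = -5 − 18/(n − 2).
Then f(-4) = -5 − 18/(-6) = -2.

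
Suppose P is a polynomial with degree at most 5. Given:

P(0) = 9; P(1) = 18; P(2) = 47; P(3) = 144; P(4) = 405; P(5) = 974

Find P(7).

Write P(k) = ak^5 + bk^4 + ck³ + dk² + ek + p; the 6 given values yield a linear system in the 6 coefficients.
Solving, the leading coefficient vanishes, and P(k) = 2k^4 - 4k³ + 8k² + 3k + 9.
Then P(7) = 3852.

3852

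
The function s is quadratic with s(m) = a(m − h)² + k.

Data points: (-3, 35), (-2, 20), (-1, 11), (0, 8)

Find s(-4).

56

First differences -15, -9, -3; second difference 6 = 2a, so a = 3.
Expanding, the m-coefficient is −2ah = -6h; matching it to the data gives h = 0, and then k = 8.
So s(m) = 3(m + 0)² + 8.
s(-4) = 3·(-4)² + 8 = 56.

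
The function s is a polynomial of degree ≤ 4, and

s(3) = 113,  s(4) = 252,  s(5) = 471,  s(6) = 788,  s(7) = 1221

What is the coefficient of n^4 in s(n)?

0

Write s(n) = an^4 + bn³ + cn² + dn + e; the 5 given values yield a linear system in the 5 coefficients.
Solving, the leading coefficient vanishes, and s(n) = 3n³ + 4n² - 4.
The coefficient of n^4 is 0.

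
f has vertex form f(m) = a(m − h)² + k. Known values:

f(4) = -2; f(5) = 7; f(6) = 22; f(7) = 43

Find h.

3

First differences 9, 15, 21; second difference 6 = 2a, so a = 3.
Expanding, the m-coefficient is −2ah = -6h; matching it to the data gives h = 3, and then k = -5.
So f(m) = 3(m − 3)² − 5.
Hence h = 3.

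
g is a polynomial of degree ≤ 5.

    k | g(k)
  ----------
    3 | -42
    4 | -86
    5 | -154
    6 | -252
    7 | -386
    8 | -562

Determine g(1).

-2

First differences: -44, -68, -98, -134, -176. Second differences: -24, -30, -36, -42. Third differences: -6, -6, -6.
Level-3 differences are constant, so g has degree 3.
Fitting a degree-3 polynomial gives g(k) = -k³ - 7k + 6.
Then g(1) = -2.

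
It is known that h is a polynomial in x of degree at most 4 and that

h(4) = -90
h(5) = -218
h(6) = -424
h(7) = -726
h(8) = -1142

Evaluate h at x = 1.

Write h(x) = ax^4 + bx³ + cx² + dx + e; the 5 given values yield a linear system in the 5 coefficients.
Solving, the leading coefficient vanishes, and h(x) = -3x³ + 6x² + x + 2.
Then h(1) = 6.

6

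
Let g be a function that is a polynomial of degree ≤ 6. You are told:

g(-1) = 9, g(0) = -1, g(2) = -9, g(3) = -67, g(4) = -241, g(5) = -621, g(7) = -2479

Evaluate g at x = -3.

11

Write g(x) = ax^6 + bx^5 + cx^4 + dx³ + ex² + px + q; the 7 given values yield a linear system in the 7 coefficients.
Solving, the top 2 coefficients vanish, and g(x) = -x^4 - x³ + 6x² - 4x - 1.
Then g(-3) = 11.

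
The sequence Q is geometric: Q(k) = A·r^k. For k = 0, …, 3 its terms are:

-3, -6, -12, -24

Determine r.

Consecutive ratio: -6/(-3) = 2, and -12/(-6) = 2, so r = 2.
Then A·2^0 = -3 gives A = -3, and Q(k) = -3·2^k.

2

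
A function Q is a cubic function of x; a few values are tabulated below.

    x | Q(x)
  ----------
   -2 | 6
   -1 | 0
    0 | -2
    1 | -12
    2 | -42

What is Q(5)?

-372

Write Q(x) = ax³ + bx² + cx + d; the 5 given values yield a linear system in the 4 coefficients.
Solving, Q(x) = -2x³ - 4x² - 4x - 2.
Then Q(5) = -372.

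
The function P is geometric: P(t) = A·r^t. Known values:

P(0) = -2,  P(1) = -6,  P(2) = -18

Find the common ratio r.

3

Consecutive ratio: -6/(-2) = 3, and -18/(-6) = 3, so r = 3.
Then A·3^0 = -2 gives A = -2, and P(t) = -2·3^t.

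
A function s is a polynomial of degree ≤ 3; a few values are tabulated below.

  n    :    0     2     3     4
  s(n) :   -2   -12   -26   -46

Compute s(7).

-142

Write s(n) = an³ + bn² + cn + d; the 4 given values yield a linear system in the 4 coefficients.
Solving, the leading coefficient vanishes, and s(n) = -3n² + n - 2.
Then s(7) = -142.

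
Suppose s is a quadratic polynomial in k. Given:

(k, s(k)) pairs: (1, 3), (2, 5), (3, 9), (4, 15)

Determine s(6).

33

First differences: 2, 4, 6. Second differences: 2, 2.
Level-2 differences are constant, so s has degree 2.
Fitting a degree-2 polynomial gives s(k) = k² - k + 3.
Then s(6) = 33.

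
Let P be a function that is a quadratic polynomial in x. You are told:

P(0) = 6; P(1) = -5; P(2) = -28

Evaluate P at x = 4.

Write P(x) = ax² + bx + c; the 3 given values yield a linear system in the 3 coefficients.
Solving, P(x) = -6x² - 5x + 6.
Then P(4) = -110.

-110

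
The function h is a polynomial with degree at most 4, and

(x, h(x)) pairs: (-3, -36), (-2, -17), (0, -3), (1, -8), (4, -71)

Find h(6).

Write h(x) = ax^4 + bx³ + cx² + dx + e; the 5 given values yield a linear system in the 5 coefficients.
Solving, the top 2 coefficients vanish, and h(x) = -4x² - x - 3.
Then h(6) = -153.

-153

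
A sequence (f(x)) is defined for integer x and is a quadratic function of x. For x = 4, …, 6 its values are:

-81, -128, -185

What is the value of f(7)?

-252

Write f(x) = ax² + bx + c; the 3 given values yield a linear system in the 3 coefficients.
Solving, f(x) = -5x² - 2x + 7.
Then f(7) = -252.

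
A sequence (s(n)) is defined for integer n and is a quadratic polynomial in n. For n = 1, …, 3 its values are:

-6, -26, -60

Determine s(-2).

-30

Write s(n) = an² + bn + c; the 3 given values yield a linear system in the 3 coefficients.
Solving, s(n) = -7n² + n.
Then s(-2) = -30.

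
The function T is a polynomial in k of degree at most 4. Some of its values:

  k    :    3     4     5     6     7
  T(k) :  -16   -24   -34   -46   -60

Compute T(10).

First differences: -8, -10, -12, -14. Second differences: -2, -2, -2.
Level-2 differences are constant, so T has degree 2.
Fitting a degree-2 polynomial gives T(k) = -k² - k - 4.
Then T(10) = -114.

-114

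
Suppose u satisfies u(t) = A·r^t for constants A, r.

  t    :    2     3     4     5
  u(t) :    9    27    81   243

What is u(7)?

Consecutive ratio: 27/9 = 3, and 81/27 = 3, so r = 3.
Then A·3^2 = 9 gives A = 1, and u(t) = 1·3^t.
u(7) = 1·3^7 = 2187.

2187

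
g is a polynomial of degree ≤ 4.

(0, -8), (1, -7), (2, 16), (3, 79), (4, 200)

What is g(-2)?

Write g(x) = ax^4 + bx³ + cx² + dx + e; the 5 given values yield a linear system in the 5 coefficients.
Solving, the leading coefficient vanishes, and g(x) = 3x³ + 2x² - 4x - 8.
Then g(-2) = -16.

-16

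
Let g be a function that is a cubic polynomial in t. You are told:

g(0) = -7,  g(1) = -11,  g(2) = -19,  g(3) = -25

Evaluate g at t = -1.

Write g(t) = at³ + bt² + ct + d; the 4 given values yield a linear system in the 4 coefficients.
Solving, g(t) = t³ - 5t² - 7.
Then g(-1) = -13.

-13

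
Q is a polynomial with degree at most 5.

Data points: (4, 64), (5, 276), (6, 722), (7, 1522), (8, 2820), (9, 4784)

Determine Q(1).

First differences: 212, 446, 800, 1298, 1964. Second differences: 234, 354, 498, 666. Third differences: 120, 144, 168. Fourth differences: 24, 24.
Level-4 differences are constant, so Q has degree 4.
Fitting a degree-4 polynomial gives Q(x) = x^4 - 2x³ - 4x² + x - 4.
Then Q(1) = -8.

-8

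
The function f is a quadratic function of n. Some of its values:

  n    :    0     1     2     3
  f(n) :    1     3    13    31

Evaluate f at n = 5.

91

Write f(n) = an² + bn + c; the 4 given values yield a linear system in the 3 coefficients.
Solving, f(n) = 4n² - 2n + 1.
Then f(5) = 91.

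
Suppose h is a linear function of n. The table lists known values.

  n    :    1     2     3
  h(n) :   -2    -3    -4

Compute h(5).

-6

First differences: -1, -1.
Level-1 differences are constant, so h has degree 1.
Fitting a degree-1 polynomial gives h(n) = -n - 1.
Then h(5) = -6.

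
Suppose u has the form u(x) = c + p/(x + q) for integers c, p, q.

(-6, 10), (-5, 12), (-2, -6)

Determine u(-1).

0

(u(x) − c)(x + q) = p for each data point; the three points give a linear system in c and q, then p follows.
Solving: c = 6, q = 3, p = -12, so u(x) = 6 − 12/(x + 3).
Then u(-1) = 6 − 12/2 = 0.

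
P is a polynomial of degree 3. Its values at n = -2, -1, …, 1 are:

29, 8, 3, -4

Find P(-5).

Write P(n) = an³ + bn² + cn + d; the 4 given values yield a linear system in the 4 coefficients.
Solving, P(n) = -3n³ - n² - 3n + 3.
Then P(-5) = 368.

368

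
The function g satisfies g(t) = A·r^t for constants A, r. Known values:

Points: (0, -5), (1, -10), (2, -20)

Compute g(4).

Consecutive ratio: -10/(-5) = 2, and -20/(-10) = 2, so r = 2.
Then A·2^0 = -5 gives A = -5, and g(t) = -5·2^t.
g(4) = -5·2^4 = -80.

-80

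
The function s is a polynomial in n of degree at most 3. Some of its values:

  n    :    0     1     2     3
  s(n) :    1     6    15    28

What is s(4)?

Write s(n) = an³ + bn² + cn + d; the 4 given values yield a linear system in the 4 coefficients.
Solving, the leading coefficient vanishes, and s(n) = 2n² + 3n + 1.
Then s(4) = 45.

45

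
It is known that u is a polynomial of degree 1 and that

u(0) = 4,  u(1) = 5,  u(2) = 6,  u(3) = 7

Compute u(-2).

2

Write u(m) = am + b; the 4 given values yield a linear system in the 2 coefficients.
Solving, u(m) = m + 4.
Then u(-2) = 2.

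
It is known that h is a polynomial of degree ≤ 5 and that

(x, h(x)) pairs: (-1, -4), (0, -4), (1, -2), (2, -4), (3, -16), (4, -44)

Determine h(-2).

4

Write h(x) = ax^5 + bx^4 + cx³ + dx² + ex + p; the 6 given values yield a linear system in the 6 coefficients.
Solving, the top 2 coefficients vanish, and h(x) = -x³ + x² + 2x - 4.
Then h(-2) = 4.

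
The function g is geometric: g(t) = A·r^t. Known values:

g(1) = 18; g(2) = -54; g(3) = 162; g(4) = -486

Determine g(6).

Consecutive ratio: -54/18 = -3, and 162/(-54) = -3, so r = -3.
Then A·(-3)^1 = 18 gives A = -6, and g(t) = -6·(-3)^t.
g(6) = -6·(-3)^6 = -4374.

-4374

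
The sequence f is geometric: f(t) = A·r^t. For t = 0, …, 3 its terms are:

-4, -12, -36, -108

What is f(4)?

Consecutive ratio: -12/(-4) = 3, and -36/(-12) = 3, so r = 3.
Then A·3^0 = -4 gives A = -4, and f(t) = -4·3^t.
f(4) = -4·3^4 = -324.

-324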